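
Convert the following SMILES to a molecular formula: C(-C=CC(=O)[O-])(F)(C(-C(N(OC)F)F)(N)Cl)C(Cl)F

Heavy atoms from the SMILES: 8 C, 2 Cl, 4 F, 2 N, 3 O.
Implicit hydrogens by atom environment:
  4 × C: 1 H each → 4
  4 × F: no H
  3 × C: no H
  2 × Cl: no H
  2 × O: no H
  1 × C: 3 H
  1 × N: 2 H
  1 × N: no H
  1 × O (charge -1): no H
  Total hydrogens = 9.
Net charge -1.
Molecular formula: C8H9Cl2F4N2O3-

C8H9Cl2F4N2O3-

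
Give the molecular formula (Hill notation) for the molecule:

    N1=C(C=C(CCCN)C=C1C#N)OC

C10H13N3O

Heavy atoms from the SMILES: 10 C, 3 N, 1 O.
Implicit hydrogens by atom environment:
  3 × C: 2 H each → 6
  3 × C (aromatic): no H
  2 × C (aromatic): 1 H each → 2
  1 × C: 3 H
  1 × C: no H
  1 × N: 2 H
  1 × N (aromatic): no H
  1 × N: no H
  1 × O: no H
  Total hydrogens = 13.
Molecular formula: C10H13N3O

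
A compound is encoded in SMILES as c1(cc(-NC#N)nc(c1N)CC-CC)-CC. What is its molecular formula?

Heavy atoms from the SMILES: 12 C, 4 N.
Implicit hydrogens by atom environment:
  4 × C: 2 H each → 8
  4 × C (aromatic): no H
  2 × C: 3 H each → 6
  1 × C (aromatic): 1 H
  1 × C: no H
  1 × N: 2 H
  1 × N: 1 H
  1 × N (aromatic): no H
  1 × N: no H
  Total hydrogens = 18.
Molecular formula: C12H18N4

C12H18N4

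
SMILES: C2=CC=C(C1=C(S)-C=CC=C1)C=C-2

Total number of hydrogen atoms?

Hydrogens are implicit in SMILES; fill each atom to its normal valence:
  9 × C (aromatic): 1 H each → 9
  3 × C (aromatic): no H
  1 × S: 1 H
  Total hydrogens = 10.

10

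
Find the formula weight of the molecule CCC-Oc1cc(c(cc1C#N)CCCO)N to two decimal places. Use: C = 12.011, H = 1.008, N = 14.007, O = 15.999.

234.30

Molecular formula: C13H18N2O2.
M = 13×12.011 + 18×1.008 + 2×14.007 + 2×15.999 = 234.30 g/mol.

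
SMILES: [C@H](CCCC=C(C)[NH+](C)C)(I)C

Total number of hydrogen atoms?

21

Hydrogens are implicit in SMILES; fill each atom to its normal valence:
  4 × C: 3 H each → 12
  3 × C: 2 H each → 6
  2 × C: 1 H each → 2
  1 × C: no H
  1 × I: no H
  1 × N (charge +1): 1 H
  Total hydrogens = 21.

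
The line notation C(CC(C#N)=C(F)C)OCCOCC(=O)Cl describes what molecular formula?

C10H13ClFNO3

Heavy atoms from the SMILES: 10 C, 1 Cl, 1 F, 1 N, 3 O.
Implicit hydrogens by atom environment:
  5 × C: 2 H each → 10
  4 × C: no H
  3 × O: no H
  1 × C: 3 H
  1 × Cl: no H
  1 × F: no H
  1 × N: no H
  Total hydrogens = 13.
Molecular formula: C10H13ClFNO3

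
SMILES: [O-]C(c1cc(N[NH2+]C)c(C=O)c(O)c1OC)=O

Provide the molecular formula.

Heavy atoms from the SMILES: 10 C, 2 N, 5 O.
Implicit hydrogens by atom environment:
  5 × C (aromatic): no H
  3 × O: no H
  2 × C: 3 H each → 6
  1 × C (aromatic): 1 H
  1 × C: 1 H
  1 × C: no H
  1 × N (charge +1): 2 H
  1 × N: 1 H
  1 × O: 1 H
  1 × O (charge -1): no H
  Total hydrogens = 12.
Molecular formula: C10H12N2O5

C10H12N2O5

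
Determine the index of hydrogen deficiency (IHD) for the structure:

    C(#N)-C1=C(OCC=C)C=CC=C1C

Molecular formula from the SMILES: C11H11NO.
DoU = (2C + 2 + N − H − X)/2 = (2·11 + 2 + 1 − 11 − 0)/2 = 14/2 = 7.
(Structurally: 1 ring(s) + 6 π bond(s) = 7.)

7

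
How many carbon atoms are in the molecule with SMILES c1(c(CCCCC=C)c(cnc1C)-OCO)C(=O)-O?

14

The symbol for carbon appears 14 times in the SMILES. Lowercase c denotes aromatic carbon and counts toward C.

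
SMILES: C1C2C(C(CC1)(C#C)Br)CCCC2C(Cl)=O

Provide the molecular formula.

C13H16BrClO

Heavy atoms from the SMILES: 1 Br, 13 C, 1 Cl, 1 O.
Implicit hydrogens by atom environment:
  6 × C: 2 H each → 12
  4 × C: 1 H each → 4
  3 × C: no H
  1 × Br: no H
  1 × Cl: no H
  1 × O: no H
  Total hydrogens = 16.
Molecular formula: C13H16BrClO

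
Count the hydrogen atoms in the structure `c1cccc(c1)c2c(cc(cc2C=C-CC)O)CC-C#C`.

20

Hydrogens are implicit in SMILES; fill each atom to its normal valence:
  7 × C (aromatic): 1 H each → 7
  5 × C (aromatic): no H
  3 × C: 2 H each → 6
  3 × C: 1 H each → 3
  1 × C: 3 H
  1 × C: no H
  1 × O: 1 H
  Total hydrogens = 20.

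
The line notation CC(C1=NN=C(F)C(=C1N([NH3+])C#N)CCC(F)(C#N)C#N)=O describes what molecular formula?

C12H10F2N7O+

Heavy atoms from the SMILES: 12 C, 2 F, 7 N, 1 O.
Implicit hydrogens by atom environment:
  5 × C: no H
  4 × C (aromatic): no H
  4 × N: no H
  2 × C: 2 H each → 4
  2 × F: no H
  2 × N (aromatic): no H
  1 × C: 3 H
  1 × N (charge +1): 3 H
  1 × O: no H
  Total hydrogens = 10.
Net charge +1.
Molecular formula: C12H10F2N7O+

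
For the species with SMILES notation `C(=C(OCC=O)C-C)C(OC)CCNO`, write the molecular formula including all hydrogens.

Heavy atoms from the SMILES: 10 C, 1 N, 4 O.
Implicit hydrogens by atom environment:
  4 × C: 2 H each → 8
  3 × C: 1 H each → 3
  3 × O: no H
  2 × C: 3 H each → 6
  1 × C: no H
  1 × N: 1 H
  1 × O: 1 H
  Total hydrogens = 19.
Molecular formula: C10H19NO4

C10H19NO4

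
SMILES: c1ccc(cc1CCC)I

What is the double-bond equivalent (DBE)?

4

Molecular formula from the SMILES: C9H11I.
DoU = (2C + 2 + N − H − X)/2 = (2·9 + 2 + 0 − 11 − 1)/2 = 8/2 = 4.
(Structurally: 1 ring(s) + 3 π bond(s) = 4.)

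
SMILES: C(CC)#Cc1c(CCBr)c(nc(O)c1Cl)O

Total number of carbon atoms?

The symbol for carbon appears 11 times in the SMILES. Lowercase c denotes aromatic carbon and counts toward C.

11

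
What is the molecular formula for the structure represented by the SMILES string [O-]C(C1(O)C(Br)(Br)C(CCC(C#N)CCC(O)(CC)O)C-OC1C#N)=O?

Heavy atoms from the SMILES: 2 Br, 16 C, 2 N, 6 O.
Implicit hydrogens by atom environment:
  6 × C: 2 H each → 12
  6 × C: no H
  3 × C: 1 H each → 3
  3 × O: 1 H each → 3
  2 × Br: no H
  2 × N: no H
  2 × O: no H
  1 × C: 3 H
  1 × O (charge -1): no H
  Total hydrogens = 21.
Net charge -1.
Molecular formula: C16H21Br2N2O6-

C16H21Br2N2O6-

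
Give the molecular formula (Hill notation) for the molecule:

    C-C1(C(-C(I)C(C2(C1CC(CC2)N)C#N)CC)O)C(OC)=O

C16H25IN2O3

Heavy atoms from the SMILES: 16 C, 1 I, 2 N, 3 O.
Implicit hydrogens by atom environment:
  5 × C: 1 H each → 5
  4 × C: 2 H each → 8
  4 × C: no H
  3 × C: 3 H each → 9
  2 × O: no H
  1 × I: no H
  1 × N: 2 H
  1 × N: no H
  1 × O: 1 H
  Total hydrogens = 25.
Molecular formula: C16H25IN2O3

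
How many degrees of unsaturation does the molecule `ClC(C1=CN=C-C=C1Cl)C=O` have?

5

Molecular formula from the SMILES: C7H5Cl2NO.
DoU = (2C + 2 + N − H − X)/2 = (2·7 + 2 + 1 − 5 − 2)/2 = 10/2 = 5.
(Structurally: 1 ring(s) + 4 π bond(s) = 5.)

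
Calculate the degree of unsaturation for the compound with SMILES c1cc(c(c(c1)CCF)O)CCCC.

4

Molecular formula from the SMILES: C12H17FO.
DoU = (2C + 2 + N − H − X)/2 = (2·12 + 2 + 0 − 17 − 1)/2 = 8/2 = 4.
(Structurally: 1 ring(s) + 3 π bond(s) = 4.)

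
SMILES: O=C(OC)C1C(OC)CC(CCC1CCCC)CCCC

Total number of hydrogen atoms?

34

Hydrogens are implicit in SMILES; fill each atom to its normal valence:
  9 × C: 2 H each → 18
  4 × C: 3 H each → 12
  4 × C: 1 H each → 4
  3 × O: no H
  1 × C: no H
  Total hydrogens = 34.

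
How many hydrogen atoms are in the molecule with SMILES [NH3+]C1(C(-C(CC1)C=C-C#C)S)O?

Hydrogens are implicit in SMILES; fill each atom to its normal valence:
  5 × C: 1 H each → 5
  2 × C: 2 H each → 4
  2 × C: no H
  1 × N (charge +1): 3 H
  1 × O: 1 H
  1 × S: 1 H
  Total hydrogens = 14.

14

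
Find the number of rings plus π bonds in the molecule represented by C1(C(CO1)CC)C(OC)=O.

2

Molecular formula from the SMILES: C7H12O3.
DoU = (2C + 2 + N − H − X)/2 = (2·7 + 2 + 0 − 12 − 0)/2 = 4/2 = 2.
(Structurally: 1 ring(s) + 1 π bond(s) = 2.)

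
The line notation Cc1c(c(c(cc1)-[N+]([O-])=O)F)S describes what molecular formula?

Heavy atoms from the SMILES: 7 C, 1 F, 1 N, 2 O, 1 S.
Implicit hydrogens by atom environment:
  4 × C (aromatic): no H
  2 × C (aromatic): 1 H each → 2
  1 × C: 3 H
  1 × F: no H
  1 × N (charge +1): no H
  1 × O: no H
  1 × O (charge -1): no H
  1 × S: 1 H
  Total hydrogens = 6.
Molecular formula: C7H6FNO2S

C7H6FNO2S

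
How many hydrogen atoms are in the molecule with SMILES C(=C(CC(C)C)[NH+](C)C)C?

Hydrogens are implicit in SMILES; fill each atom to its normal valence:
  5 × C: 3 H each → 15
  2 × C: 1 H each → 2
  1 × C: 2 H
  1 × C: no H
  1 × N (charge +1): 1 H
  Total hydrogens = 20.

20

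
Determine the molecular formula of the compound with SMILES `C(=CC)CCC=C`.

C7H12

Heavy atoms from the SMILES: 7 C.
Implicit hydrogens by atom environment:
  3 × C: 2 H each → 6
  3 × C: 1 H each → 3
  1 × C: 3 H
  Total hydrogens = 12.
Molecular formula: C7H12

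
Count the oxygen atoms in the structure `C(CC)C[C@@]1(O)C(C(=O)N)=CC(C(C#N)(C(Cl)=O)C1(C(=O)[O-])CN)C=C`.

The symbol for oxygen appears 5 times in the SMILES.

5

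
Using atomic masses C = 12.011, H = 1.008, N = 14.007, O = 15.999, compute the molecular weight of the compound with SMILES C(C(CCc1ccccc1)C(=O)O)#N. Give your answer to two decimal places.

189.21

Molecular formula: C11H11NO2.
M = 11×12.011 + 11×1.008 + 1×14.007 + 2×15.999 = 189.21 g/mol.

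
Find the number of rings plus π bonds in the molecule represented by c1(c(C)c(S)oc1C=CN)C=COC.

5

Molecular formula from the SMILES: C10H13NO2S.
DoU = (2C + 2 + N − H − X)/2 = (2·10 + 2 + 1 − 13 − 0)/2 = 10/2 = 5.
(Structurally: 1 ring(s) + 4 π bond(s) = 5.)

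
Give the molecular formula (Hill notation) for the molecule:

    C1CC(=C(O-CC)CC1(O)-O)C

C9H16O3

Heavy atoms from the SMILES: 9 C, 3 O.
Implicit hydrogens by atom environment:
  4 × C: 2 H each → 8
  3 × C: no H
  2 × C: 3 H each → 6
  2 × O: 1 H each → 2
  1 × O: no H
  Total hydrogens = 16.
Molecular formula: C9H16O3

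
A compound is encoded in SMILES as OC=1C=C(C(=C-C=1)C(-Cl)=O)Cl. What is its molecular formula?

Heavy atoms from the SMILES: 7 C, 2 Cl, 2 O.
Implicit hydrogens by atom environment:
  3 × C (aromatic): 1 H each → 3
  3 × C (aromatic): no H
  2 × Cl: no H
  1 × C: no H
  1 × O: 1 H
  1 × O: no H
  Total hydrogens = 4.
Molecular formula: C7H4Cl2O2

C7H4Cl2O2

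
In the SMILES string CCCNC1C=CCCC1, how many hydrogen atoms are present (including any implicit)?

17

Hydrogens are implicit in SMILES; fill each atom to its normal valence:
  5 × C: 2 H each → 10
  3 × C: 1 H each → 3
  1 × C: 3 H
  1 × N: 1 H
  Total hydrogens = 17.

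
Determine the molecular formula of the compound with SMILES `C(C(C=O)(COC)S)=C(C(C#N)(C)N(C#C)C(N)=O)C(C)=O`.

C14H17N3O4S

Heavy atoms from the SMILES: 14 C, 3 N, 4 O, 1 S.
Implicit hydrogens by atom environment:
  7 × C: no H
  4 × O: no H
  3 × C: 3 H each → 9
  3 × C: 1 H each → 3
  2 × N: no H
  1 × C: 2 H
  1 × N: 2 H
  1 × S: 1 H
  Total hydrogens = 17.
Molecular formula: C14H17N3O4S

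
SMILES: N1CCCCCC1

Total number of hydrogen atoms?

13

Hydrogens are implicit in SMILES; fill each atom to its normal valence:
  6 × C: 2 H each → 12
  1 × N: 1 H
  Total hydrogens = 13.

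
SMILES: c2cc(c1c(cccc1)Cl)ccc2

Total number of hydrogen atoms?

9

Hydrogens are implicit in SMILES; fill each atom to its normal valence:
  9 × C (aromatic): 1 H each → 9
  3 × C (aromatic): no H
  1 × Cl: no H
  Total hydrogens = 9.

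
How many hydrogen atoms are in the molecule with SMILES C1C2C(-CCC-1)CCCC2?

Hydrogens are implicit in SMILES; fill each atom to its normal valence:
  8 × C: 2 H each → 16
  2 × C: 1 H each → 2
  Total hydrogens = 18.

18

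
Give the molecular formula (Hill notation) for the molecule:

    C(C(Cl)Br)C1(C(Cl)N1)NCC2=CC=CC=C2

Heavy atoms from the SMILES: 1 Br, 11 C, 2 Cl, 2 N.
Implicit hydrogens by atom environment:
  5 × C (aromatic): 1 H each → 5
  2 × C: 2 H each → 4
  2 × C: 1 H each → 2
  2 × Cl: no H
  2 × N: 1 H each → 2
  1 × Br: no H
  1 × C: no H
  1 × C (aromatic): no H
  Total hydrogens = 13.
Molecular formula: C11H13BrCl2N2

C11H13BrCl2N2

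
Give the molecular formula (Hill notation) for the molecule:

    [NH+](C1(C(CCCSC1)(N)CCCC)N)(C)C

C12H28N3S+

Heavy atoms from the SMILES: 12 C, 3 N, 1 S.
Implicit hydrogens by atom environment:
  7 × C: 2 H each → 14
  3 × C: 3 H each → 9
  2 × C: no H
  2 × N: 2 H each → 4
  1 × N (charge +1): 1 H
  1 × S: no H
  Total hydrogens = 28.
Net charge +1.
Molecular formula: C12H28N3S+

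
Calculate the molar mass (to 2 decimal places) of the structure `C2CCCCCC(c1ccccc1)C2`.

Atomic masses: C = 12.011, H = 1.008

188.31

Molecular formula: C14H20.
M = 14×12.011 + 20×1.008 = 188.31 g/mol.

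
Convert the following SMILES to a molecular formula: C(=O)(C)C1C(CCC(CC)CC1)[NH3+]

Heavy atoms from the SMILES: 11 C, 1 N, 1 O.
Implicit hydrogens by atom environment:
  5 × C: 2 H each → 10
  3 × C: 1 H each → 3
  2 × C: 3 H each → 6
  1 × C: no H
  1 × N (charge +1): 3 H
  1 × O: no H
  Total hydrogens = 22.
Net charge +1.
Molecular formula: C11H22NO+

C11H22NO+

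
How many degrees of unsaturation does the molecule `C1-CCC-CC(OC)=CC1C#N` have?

4

Molecular formula from the SMILES: C10H15NO.
DoU = (2C + 2 + N − H − X)/2 = (2·10 + 2 + 1 − 15 − 0)/2 = 8/2 = 4.
(Structurally: 1 ring(s) + 3 π bond(s) = 4.)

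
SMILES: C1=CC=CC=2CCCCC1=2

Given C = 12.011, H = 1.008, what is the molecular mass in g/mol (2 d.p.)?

Molecular formula: C10H12.
M = 10×12.011 + 12×1.008 = 132.21 g/mol.

132.21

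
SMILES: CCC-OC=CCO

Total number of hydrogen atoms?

12

Hydrogens are implicit in SMILES; fill each atom to its normal valence:
  3 × C: 2 H each → 6
  2 × C: 1 H each → 2
  1 × C: 3 H
  1 × O: 1 H
  1 × O: no H
  Total hydrogens = 12.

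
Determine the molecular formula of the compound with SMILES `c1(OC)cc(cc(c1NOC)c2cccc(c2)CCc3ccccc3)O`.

Heavy atoms from the SMILES: 22 C, 1 N, 3 O.
Implicit hydrogens by atom environment:
  11 × C (aromatic): 1 H each → 11
  7 × C (aromatic): no H
  2 × C: 3 H each → 6
  2 × C: 2 H each → 4
  2 × O: no H
  1 × N: 1 H
  1 × O: 1 H
  Total hydrogens = 23.
Molecular formula: C22H23NO3

C22H23NO3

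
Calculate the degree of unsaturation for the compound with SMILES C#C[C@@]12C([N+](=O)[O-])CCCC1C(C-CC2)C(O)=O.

Molecular formula from the SMILES: C13H17NO4.
DoU = (2C + 2 + N − H − X)/2 = (2·13 + 2 + 1 − 17 − 0)/2 = 12/2 = 6.
(Structurally: 2 ring(s) + 4 π bond(s) = 6.)

6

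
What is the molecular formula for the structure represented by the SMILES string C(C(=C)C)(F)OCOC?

C6H11FO2

Heavy atoms from the SMILES: 6 C, 1 F, 2 O.
Implicit hydrogens by atom environment:
  2 × C: 3 H each → 6
  2 × C: 2 H each → 4
  2 × O: no H
  1 × C: 1 H
  1 × C: no H
  1 × F: no H
  Total hydrogens = 11.
Molecular formula: C6H11FO2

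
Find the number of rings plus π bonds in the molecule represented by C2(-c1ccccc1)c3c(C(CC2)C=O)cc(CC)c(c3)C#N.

12

Molecular formula from the SMILES: C20H19NO.
DoU = (2C + 2 + N − H − X)/2 = (2·20 + 2 + 1 − 19 − 0)/2 = 24/2 = 12.
(Structurally: 3 ring(s) + 9 π bond(s) = 12.)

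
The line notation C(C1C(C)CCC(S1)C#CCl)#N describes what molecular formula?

C9H10ClNS

Heavy atoms from the SMILES: 9 C, 1 Cl, 1 N, 1 S.
Implicit hydrogens by atom environment:
  3 × C: 1 H each → 3
  3 × C: no H
  2 × C: 2 H each → 4
  1 × C: 3 H
  1 × Cl: no H
  1 × N: no H
  1 × S: no H
  Total hydrogens = 10.
Molecular formula: C9H10ClNS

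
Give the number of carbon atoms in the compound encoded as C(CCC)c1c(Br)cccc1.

10

The symbol for carbon appears 10 times in the SMILES. Lowercase c denotes aromatic carbon and counts toward C.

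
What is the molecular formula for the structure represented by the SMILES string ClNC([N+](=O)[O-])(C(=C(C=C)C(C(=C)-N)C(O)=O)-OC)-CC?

Heavy atoms from the SMILES: 12 C, 1 Cl, 3 N, 5 O.
Implicit hydrogens by atom environment:
  5 × C: no H
  3 × C: 2 H each → 6
  3 × O: no H
  2 × C: 3 H each → 6
  2 × C: 1 H each → 2
  1 × Cl: no H
  1 × N: 2 H
  1 × N: 1 H
  1 × N (charge +1): no H
  1 × O: 1 H
  1 × O (charge -1): no H
  Total hydrogens = 18.
Molecular formula: C12H18ClN3O5

C12H18ClN3O5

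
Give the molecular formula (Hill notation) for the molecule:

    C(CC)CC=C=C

C7H12

Heavy atoms from the SMILES: 7 C.
Implicit hydrogens by atom environment:
  4 × C: 2 H each → 8
  1 × C: 3 H
  1 × C: 1 H
  1 × C: no H
  Total hydrogens = 12.
Molecular formula: C7H12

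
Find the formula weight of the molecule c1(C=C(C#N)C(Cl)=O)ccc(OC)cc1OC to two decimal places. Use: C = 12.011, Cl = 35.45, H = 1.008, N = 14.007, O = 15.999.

251.67

Molecular formula: C12H10ClNO3.
M = 12×12.011 + 1×35.45 + 10×1.008 + 1×14.007 + 3×15.999 = 251.67 g/mol.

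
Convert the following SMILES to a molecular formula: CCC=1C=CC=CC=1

C8H10

Heavy atoms from the SMILES: 8 C.
Implicit hydrogens by atom environment:
  5 × C (aromatic): 1 H each → 5
  1 × C: 3 H
  1 × C: 2 H
  1 × C (aromatic): no H
  Total hydrogens = 10.
Molecular formula: C8H10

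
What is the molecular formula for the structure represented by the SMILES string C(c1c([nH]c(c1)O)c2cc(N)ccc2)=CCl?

Heavy atoms from the SMILES: 12 C, 1 Cl, 2 N, 1 O.
Implicit hydrogens by atom environment:
  5 × C (aromatic): 1 H each → 5
  5 × C (aromatic): no H
  2 × C: 1 H each → 2
  1 × Cl: no H
  1 × N: 2 H
  1 × N (aromatic): 1 H
  1 × O: 1 H
  Total hydrogens = 11.
Molecular formula: C12H11ClN2O

C12H11ClN2O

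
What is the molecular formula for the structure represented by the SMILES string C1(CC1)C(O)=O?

C4H6O2

Heavy atoms from the SMILES: 4 C, 2 O.
Implicit hydrogens by atom environment:
  2 × C: 2 H each → 4
  1 × C: 1 H
  1 × C: no H
  1 × O: 1 H
  1 × O: no H
  Total hydrogens = 6.
Molecular formula: C4H6O2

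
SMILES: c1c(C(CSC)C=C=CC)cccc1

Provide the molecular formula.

C13H16S

Heavy atoms from the SMILES: 13 C, 1 S.
Implicit hydrogens by atom environment:
  5 × C (aromatic): 1 H each → 5
  3 × C: 1 H each → 3
  2 × C: 3 H each → 6
  1 × C: 2 H
  1 × C: no H
  1 × C (aromatic): no H
  1 × S: no H
  Total hydrogens = 16.
Molecular formula: C13H16S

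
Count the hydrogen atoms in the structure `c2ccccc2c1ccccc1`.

10

Hydrogens are implicit in SMILES; fill each atom to its normal valence:
  10 × C (aromatic): 1 H each → 10
  2 × C (aromatic): no H
  Total hydrogens = 10.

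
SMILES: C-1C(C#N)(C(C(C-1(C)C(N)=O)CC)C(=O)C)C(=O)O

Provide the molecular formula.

C13H18N2O4

Heavy atoms from the SMILES: 13 C, 2 N, 4 O.
Implicit hydrogens by atom environment:
  6 × C: no H
  3 × C: 3 H each → 9
  3 × O: no H
  2 × C: 2 H each → 4
  2 × C: 1 H each → 2
  1 × N: 2 H
  1 × N: no H
  1 × O: 1 H
  Total hydrogens = 18.
Molecular formula: C13H18N2O4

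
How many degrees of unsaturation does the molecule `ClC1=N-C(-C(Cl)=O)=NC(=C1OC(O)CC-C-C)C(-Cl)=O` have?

6

Molecular formula from the SMILES: C11H11Cl3N2O4.
DoU = (2C + 2 + N − H − X)/2 = (2·11 + 2 + 2 − 11 − 3)/2 = 12/2 = 6.
(Structurally: 1 ring(s) + 5 π bond(s) = 6.)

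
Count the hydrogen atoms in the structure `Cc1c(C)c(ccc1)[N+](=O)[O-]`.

9

Hydrogens are implicit in SMILES; fill each atom to its normal valence:
  3 × C (aromatic): 1 H each → 3
  3 × C (aromatic): no H
  2 × C: 3 H each → 6
  1 × N (charge +1): no H
  1 × O: no H
  1 × O (charge -1): no H
  Total hydrogens = 9.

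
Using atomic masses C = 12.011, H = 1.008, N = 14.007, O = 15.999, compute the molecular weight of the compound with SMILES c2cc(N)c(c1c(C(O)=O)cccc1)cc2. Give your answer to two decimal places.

213.24

Molecular formula: C13H11NO2.
M = 13×12.011 + 11×1.008 + 1×14.007 + 2×15.999 = 213.24 g/mol.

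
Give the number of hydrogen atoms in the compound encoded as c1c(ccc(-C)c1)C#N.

Hydrogens are implicit in SMILES; fill each atom to its normal valence:
  4 × C (aromatic): 1 H each → 4
  2 × C (aromatic): no H
  1 × C: 3 H
  1 × C: no H
  1 × N: no H
  Total hydrogens = 7.

7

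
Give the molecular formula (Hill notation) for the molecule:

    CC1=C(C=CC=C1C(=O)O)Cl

C8H7ClO2

Heavy atoms from the SMILES: 8 C, 1 Cl, 2 O.
Implicit hydrogens by atom environment:
  3 × C (aromatic): 1 H each → 3
  3 × C (aromatic): no H
  1 × C: 3 H
  1 × C: no H
  1 × Cl: no H
  1 × O: 1 H
  1 × O: no H
  Total hydrogens = 7.
Molecular formula: C8H7ClO2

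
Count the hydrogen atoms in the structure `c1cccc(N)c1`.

7

Hydrogens are implicit in SMILES; fill each atom to its normal valence:
  5 × C (aromatic): 1 H each → 5
  1 × C (aromatic): no H
  1 × N: 2 H
  Total hydrogens = 7.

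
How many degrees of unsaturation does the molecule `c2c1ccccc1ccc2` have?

Molecular formula from the SMILES: C10H8.
DoU = (2C + 2 + N − H − X)/2 = (2·10 + 2 + 0 − 8 − 0)/2 = 14/2 = 7.
(Structurally: 2 ring(s) + 5 π bond(s) = 7.)

7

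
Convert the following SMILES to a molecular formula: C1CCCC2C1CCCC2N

Heavy atoms from the SMILES: 10 C, 1 N.
Implicit hydrogens by atom environment:
  7 × C: 2 H each → 14
  3 × C: 1 H each → 3
  1 × N: 2 H
  Total hydrogens = 19.
Molecular formula: C10H19N

C10H19N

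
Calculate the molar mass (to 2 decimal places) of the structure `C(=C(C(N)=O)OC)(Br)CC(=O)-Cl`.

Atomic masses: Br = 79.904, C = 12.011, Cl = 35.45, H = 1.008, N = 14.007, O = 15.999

Molecular formula: C6H7BrClNO3.
M = 1×79.904 + 6×12.011 + 1×35.45 + 7×1.008 + 1×14.007 + 3×15.999 = 256.48 g/mol.

256.48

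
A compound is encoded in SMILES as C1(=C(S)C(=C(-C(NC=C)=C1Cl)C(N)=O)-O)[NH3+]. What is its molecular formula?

C9H11ClN3O2S+

Heavy atoms from the SMILES: 9 C, 1 Cl, 3 N, 2 O, 1 S.
Implicit hydrogens by atom environment:
  6 × C (aromatic): no H
  1 × C: 2 H
  1 × C: 1 H
  1 × C: no H
  1 × Cl: no H
  1 × N (charge +1): 3 H
  1 × N: 2 H
  1 × N: 1 H
  1 × O: 1 H
  1 × O: no H
  1 × S: 1 H
  Total hydrogens = 11.
Net charge +1.
Molecular formula: C9H11ClN3O2S+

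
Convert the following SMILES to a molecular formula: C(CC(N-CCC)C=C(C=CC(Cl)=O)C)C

Heavy atoms from the SMILES: 13 C, 1 Cl, 1 N, 1 O.
Implicit hydrogens by atom environment:
  4 × C: 2 H each → 8
  4 × C: 1 H each → 4
  3 × C: 3 H each → 9
  2 × C: no H
  1 × Cl: no H
  1 × N: 1 H
  1 × O: no H
  Total hydrogens = 22.
Molecular formula: C13H22ClNO

C13H22ClNO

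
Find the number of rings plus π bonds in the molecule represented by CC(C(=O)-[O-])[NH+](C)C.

Molecular formula from the SMILES: C5H11NO2.
DoU = (2C + 2 + N − H − X)/2 = (2·5 + 2 + 1 − 11 − 0)/2 = 2/2 = 1.
(Structurally: 0 ring(s) + 1 π bond(s) = 1.)

1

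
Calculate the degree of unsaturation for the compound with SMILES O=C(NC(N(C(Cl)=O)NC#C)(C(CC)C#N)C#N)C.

Molecular formula from the SMILES: C11H12ClN5O2.
DoU = (2C + 2 + N − H − X)/2 = (2·11 + 2 + 5 − 12 − 1)/2 = 16/2 = 8.
(Structurally: 0 ring(s) + 8 π bond(s) = 8.)

8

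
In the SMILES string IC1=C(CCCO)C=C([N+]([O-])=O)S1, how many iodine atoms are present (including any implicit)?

The symbol for iodine appears 1 time in the SMILES.

1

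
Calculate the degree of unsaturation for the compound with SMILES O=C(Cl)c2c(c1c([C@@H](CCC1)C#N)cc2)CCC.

8

Molecular formula from the SMILES: C15H16ClNO.
DoU = (2C + 2 + N − H − X)/2 = (2·15 + 2 + 1 − 16 − 1)/2 = 16/2 = 8.
(Structurally: 2 ring(s) + 6 π bond(s) = 8.)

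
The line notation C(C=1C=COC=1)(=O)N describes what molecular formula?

Heavy atoms from the SMILES: 5 C, 1 N, 2 O.
Implicit hydrogens by atom environment:
  3 × C (aromatic): 1 H each → 3
  1 × C (aromatic): no H
  1 × C: no H
  1 × N: 2 H
  1 × O (aromatic): no H
  1 × O: no H
  Total hydrogens = 5.
Molecular formula: C5H5NO2

C5H5NO2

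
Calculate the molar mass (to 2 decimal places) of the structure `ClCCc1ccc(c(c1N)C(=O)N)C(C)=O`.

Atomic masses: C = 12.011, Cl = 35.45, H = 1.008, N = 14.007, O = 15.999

240.69

Molecular formula: C11H13ClN2O2.
M = 11×12.011 + 1×35.45 + 13×1.008 + 2×14.007 + 2×15.999 = 240.69 g/mol.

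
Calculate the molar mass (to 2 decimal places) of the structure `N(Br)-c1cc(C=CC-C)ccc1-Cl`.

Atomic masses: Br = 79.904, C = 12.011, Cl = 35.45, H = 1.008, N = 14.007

Molecular formula: C10H11BrClN.
M = 1×79.904 + 10×12.011 + 1×35.45 + 11×1.008 + 1×14.007 = 260.56 g/mol.

260.56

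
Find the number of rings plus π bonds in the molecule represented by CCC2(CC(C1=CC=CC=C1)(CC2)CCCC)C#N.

7

Molecular formula from the SMILES: C18H25N.
DoU = (2C + 2 + N − H − X)/2 = (2·18 + 2 + 1 − 25 − 0)/2 = 14/2 = 7.
(Structurally: 2 ring(s) + 5 π bond(s) = 7.)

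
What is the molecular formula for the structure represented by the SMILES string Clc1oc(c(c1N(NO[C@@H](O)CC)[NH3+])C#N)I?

Heavy atoms from the SMILES: 8 C, 1 Cl, 1 I, 4 N, 3 O.
Implicit hydrogens by atom environment:
  4 × C (aromatic): no H
  2 × N: no H
  1 × C: 3 H
  1 × C: 2 H
  1 × C: 1 H
  1 × C: no H
  1 × Cl: no H
  1 × I: no H
  1 × N (charge +1): 3 H
  1 × N: 1 H
  1 × O: 1 H
  1 × O (aromatic): no H
  1 × O: no H
  Total hydrogens = 11.
Net charge +1.
Molecular formula: C8H11ClIN4O3+

C8H11ClIN4O3+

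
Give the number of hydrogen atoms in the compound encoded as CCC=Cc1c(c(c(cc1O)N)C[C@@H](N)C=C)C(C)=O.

Hydrogens are implicit in SMILES; fill each atom to its normal valence:
  5 × C (aromatic): no H
  4 × C: 1 H each → 4
  3 × C: 2 H each → 6
  2 × C: 3 H each → 6
  2 × N: 2 H each → 4
  1 × C (aromatic): 1 H
  1 × C: no H
  1 × O: 1 H
  1 × O: no H
  Total hydrogens = 22.

22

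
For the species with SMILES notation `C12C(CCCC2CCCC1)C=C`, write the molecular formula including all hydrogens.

C12H20

Heavy atoms from the SMILES: 12 C.
Implicit hydrogens by atom environment:
  8 × C: 2 H each → 16
  4 × C: 1 H each → 4
  Total hydrogens = 20.
Molecular formula: C12H20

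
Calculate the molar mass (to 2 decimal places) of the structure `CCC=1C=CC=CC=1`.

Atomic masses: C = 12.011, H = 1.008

Molecular formula: C8H10.
M = 8×12.011 + 10×1.008 = 106.17 g/mol.

106.17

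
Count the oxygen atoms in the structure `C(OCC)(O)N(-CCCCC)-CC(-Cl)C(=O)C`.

3

The symbol for oxygen appears 3 times in the SMILES.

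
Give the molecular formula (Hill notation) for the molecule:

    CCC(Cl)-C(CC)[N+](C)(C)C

C9H21ClN+

Heavy atoms from the SMILES: 9 C, 1 Cl, 1 N.
Implicit hydrogens by atom environment:
  5 × C: 3 H each → 15
  2 × C: 2 H each → 4
  2 × C: 1 H each → 2
  1 × Cl: no H
  1 × N (charge +1): no H
  Total hydrogens = 21.
Net charge +1.
Molecular formula: C9H21ClN+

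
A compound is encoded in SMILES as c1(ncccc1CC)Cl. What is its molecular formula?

C7H8ClN

Heavy atoms from the SMILES: 7 C, 1 Cl, 1 N.
Implicit hydrogens by atom environment:
  3 × C (aromatic): 1 H each → 3
  2 × C (aromatic): no H
  1 × C: 3 H
  1 × C: 2 H
  1 × Cl: no H
  1 × N (aromatic): no H
  Total hydrogens = 8.
Molecular formula: C7H8ClN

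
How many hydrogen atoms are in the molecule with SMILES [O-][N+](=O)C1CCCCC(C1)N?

14

Hydrogens are implicit in SMILES; fill each atom to its normal valence:
  5 × C: 2 H each → 10
  2 × C: 1 H each → 2
  1 × N: 2 H
  1 × N (charge +1): no H
  1 × O: no H
  1 × O (charge -1): no H
  Total hydrogens = 14.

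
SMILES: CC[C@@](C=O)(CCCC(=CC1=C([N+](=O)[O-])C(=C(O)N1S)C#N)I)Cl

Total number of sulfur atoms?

The symbol for sulfur appears 1 time in the SMILES.

1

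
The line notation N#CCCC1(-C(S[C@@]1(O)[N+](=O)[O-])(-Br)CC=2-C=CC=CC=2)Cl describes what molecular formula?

Heavy atoms from the SMILES: 1 Br, 13 C, 1 Cl, 2 N, 3 O, 1 S.
Implicit hydrogens by atom environment:
  5 × C (aromatic): 1 H each → 5
  4 × C: no H
  3 × C: 2 H each → 6
  1 × Br: no H
  1 × C (aromatic): no H
  1 × Cl: no H
  1 × N (charge +1): no H
  1 × N: no H
  1 × O: 1 H
  1 × O: no H
  1 × O (charge -1): no H
  1 × S: no H
  Total hydrogens = 12.
Molecular formula: C13H12BrClN2O3S

C13H12BrClN2O3S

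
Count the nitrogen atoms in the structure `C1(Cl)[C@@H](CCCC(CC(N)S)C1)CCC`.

1

The symbol for nitrogen appears 1 time in the SMILES.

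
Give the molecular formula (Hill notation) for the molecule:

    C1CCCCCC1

Heavy atoms from the SMILES: 7 C.
Implicit hydrogens by atom environment:
  7 × C: 2 H each → 14
  Total hydrogens = 14.
Molecular formula: C7H14

C7H14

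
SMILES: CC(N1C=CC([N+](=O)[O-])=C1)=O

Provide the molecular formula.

Heavy atoms from the SMILES: 6 C, 2 N, 3 O.
Implicit hydrogens by atom environment:
  3 × C (aromatic): 1 H each → 3
  2 × O: no H
  1 × C: 3 H
  1 × C (aromatic): no H
  1 × C: no H
  1 × N (aromatic): no H
  1 × N (charge +1): no H
  1 × O (charge -1): no H
  Total hydrogens = 6.
Molecular formula: C6H6N2O3

C6H6N2O3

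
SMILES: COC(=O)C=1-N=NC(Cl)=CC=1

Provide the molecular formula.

C6H5ClN2O2

Heavy atoms from the SMILES: 6 C, 1 Cl, 2 N, 2 O.
Implicit hydrogens by atom environment:
  2 × C (aromatic): 1 H each → 2
  2 × C (aromatic): no H
  2 × N (aromatic): no H
  2 × O: no H
  1 × C: 3 H
  1 × C: no H
  1 × Cl: no H
  Total hydrogens = 5.
Molecular formula: C6H5ClN2O2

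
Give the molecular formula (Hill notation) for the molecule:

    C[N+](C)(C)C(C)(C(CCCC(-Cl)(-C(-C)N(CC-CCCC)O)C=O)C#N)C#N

C21H38ClN4O2+

Heavy atoms from the SMILES: 21 C, 1 Cl, 4 N, 2 O.
Implicit hydrogens by atom environment:
  8 × C: 2 H each → 16
  6 × C: 3 H each → 18
  4 × C: no H
  3 × C: 1 H each → 3
  3 × N: no H
  1 × Cl: no H
  1 × N (charge +1): no H
  1 × O: 1 H
  1 × O: no H
  Total hydrogens = 38.
Net charge +1.
Molecular formula: C21H38ClN4O2+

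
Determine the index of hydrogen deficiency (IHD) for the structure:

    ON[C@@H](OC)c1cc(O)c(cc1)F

4

Molecular formula from the SMILES: C8H10FNO3.
DoU = (2C + 2 + N − H − X)/2 = (2·8 + 2 + 1 − 10 − 1)/2 = 8/2 = 4.
(Structurally: 1 ring(s) + 3 π bond(s) = 4.)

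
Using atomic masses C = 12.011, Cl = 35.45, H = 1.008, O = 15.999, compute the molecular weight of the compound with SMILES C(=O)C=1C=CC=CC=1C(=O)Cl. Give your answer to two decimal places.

168.58

Molecular formula: C8H5ClO2.
M = 8×12.011 + 1×35.45 + 5×1.008 + 2×15.999 = 168.58 g/mol.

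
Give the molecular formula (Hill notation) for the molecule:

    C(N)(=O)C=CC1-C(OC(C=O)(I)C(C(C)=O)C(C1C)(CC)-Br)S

Heavy atoms from the SMILES: 1 Br, 15 C, 1 I, 1 N, 4 O, 1 S.
Implicit hydrogens by atom environment:
  7 × C: 1 H each → 7
  4 × C: no H
  4 × O: no H
  3 × C: 3 H each → 9
  1 × Br: no H
  1 × C: 2 H
  1 × I: no H
  1 × N: 2 H
  1 × S: 1 H
  Total hydrogens = 21.
Molecular formula: C15H21BrINO4S

C15H21BrINO4S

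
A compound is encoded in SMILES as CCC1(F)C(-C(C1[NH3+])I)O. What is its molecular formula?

C6H12FINO+

Heavy atoms from the SMILES: 6 C, 1 F, 1 I, 1 N, 1 O.
Implicit hydrogens by atom environment:
  3 × C: 1 H each → 3
  1 × C: 3 H
  1 × C: 2 H
  1 × C: no H
  1 × F: no H
  1 × I: no H
  1 × N (charge +1): 3 H
  1 × O: 1 H
  Total hydrogens = 12.
Net charge +1.
Molecular formula: C6H12FINO+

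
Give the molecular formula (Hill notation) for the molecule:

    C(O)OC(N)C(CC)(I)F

Heavy atoms from the SMILES: 5 C, 1 F, 1 I, 1 N, 2 O.
Implicit hydrogens by atom environment:
  2 × C: 2 H each → 4
  1 × C: 3 H
  1 × C: 1 H
  1 × C: no H
  1 × F: no H
  1 × I: no H
  1 × N: 2 H
  1 × O: 1 H
  1 × O: no H
  Total hydrogens = 11.
Molecular formula: C5H11FINO2

C5H11FINO2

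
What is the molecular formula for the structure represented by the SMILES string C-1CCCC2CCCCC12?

C10H18

Heavy atoms from the SMILES: 10 C.
Implicit hydrogens by atom environment:
  8 × C: 2 H each → 16
  2 × C: 1 H each → 2
  Total hydrogens = 18.
Molecular formula: C10H18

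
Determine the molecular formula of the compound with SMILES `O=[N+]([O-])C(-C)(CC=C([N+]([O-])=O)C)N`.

C6H11N3O4

Heavy atoms from the SMILES: 6 C, 3 N, 4 O.
Implicit hydrogens by atom environment:
  2 × C: 3 H each → 6
  2 × C: no H
  2 × N (charge +1): no H
  2 × O: no H
  2 × O (charge -1): no H
  1 × C: 2 H
  1 × C: 1 H
  1 × N: 2 H
  Total hydrogens = 11.
Molecular formula: C6H11N3O4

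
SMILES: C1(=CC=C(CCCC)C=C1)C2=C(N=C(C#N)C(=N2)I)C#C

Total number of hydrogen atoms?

14

Hydrogens are implicit in SMILES; fill each atom to its normal valence:
  6 × C (aromatic): no H
  4 × C (aromatic): 1 H each → 4
  3 × C: 2 H each → 6
  2 × C: no H
  2 × N (aromatic): no H
  1 × C: 3 H
  1 × C: 1 H
  1 × I: no H
  1 × N: no H
  Total hydrogens = 14.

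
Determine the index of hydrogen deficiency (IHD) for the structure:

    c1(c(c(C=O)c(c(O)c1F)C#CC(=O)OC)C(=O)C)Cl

9

Molecular formula from the SMILES: C13H8ClFO5.
DoU = (2C + 2 + N − H − X)/2 = (2·13 + 2 + 0 − 8 − 2)/2 = 18/2 = 9.
(Structurally: 1 ring(s) + 8 π bond(s) = 9.)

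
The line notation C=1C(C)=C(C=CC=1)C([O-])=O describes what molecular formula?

Heavy atoms from the SMILES: 8 C, 2 O.
Implicit hydrogens by atom environment:
  4 × C (aromatic): 1 H each → 4
  2 × C (aromatic): no H
  1 × C: 3 H
  1 × C: no H
  1 × O: no H
  1 × O (charge -1): no H
  Total hydrogens = 7.
Net charge -1.
Molecular formula: C8H7O2-

C8H7O2-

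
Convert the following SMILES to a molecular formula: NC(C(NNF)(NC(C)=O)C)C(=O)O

C6H13FN4O3

Heavy atoms from the SMILES: 6 C, 1 F, 4 N, 3 O.
Implicit hydrogens by atom environment:
  3 × C: no H
  3 × N: 1 H each → 3
  2 × C: 3 H each → 6
  2 × O: no H
  1 × C: 1 H
  1 × F: no H
  1 × N: 2 H
  1 × O: 1 H
  Total hydrogens = 13.
Molecular formula: C6H13FN4O3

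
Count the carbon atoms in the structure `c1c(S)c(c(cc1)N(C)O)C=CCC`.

11

The symbol for carbon appears 11 times in the SMILES. Lowercase c denotes aromatic carbon and counts toward C.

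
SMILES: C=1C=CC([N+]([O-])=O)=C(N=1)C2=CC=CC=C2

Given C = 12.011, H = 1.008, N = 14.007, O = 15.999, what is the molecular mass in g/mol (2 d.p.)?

Molecular formula: C11H8N2O2.
M = 11×12.011 + 8×1.008 + 2×14.007 + 2×15.999 = 200.20 g/mol.

200.20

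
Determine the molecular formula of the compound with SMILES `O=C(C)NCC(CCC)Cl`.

C7H14ClNO

Heavy atoms from the SMILES: 7 C, 1 Cl, 1 N, 1 O.
Implicit hydrogens by atom environment:
  3 × C: 2 H each → 6
  2 × C: 3 H each → 6
  1 × C: 1 H
  1 × C: no H
  1 × Cl: no H
  1 × N: 1 H
  1 × O: no H
  Total hydrogens = 14.
Molecular formula: C7H14ClNO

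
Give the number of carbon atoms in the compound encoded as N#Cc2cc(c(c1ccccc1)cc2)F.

13

The symbol for carbon appears 13 times in the SMILES. Lowercase c denotes aromatic carbon and counts toward C.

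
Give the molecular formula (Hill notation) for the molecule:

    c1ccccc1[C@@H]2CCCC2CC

C13H18

Heavy atoms from the SMILES: 13 C.
Implicit hydrogens by atom environment:
  5 × C (aromatic): 1 H each → 5
  4 × C: 2 H each → 8
  2 × C: 1 H each → 2
  1 × C: 3 H
  1 × C (aromatic): no H
  Total hydrogens = 18.
Molecular formula: C13H18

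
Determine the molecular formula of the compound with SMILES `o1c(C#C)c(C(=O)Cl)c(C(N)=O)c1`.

Heavy atoms from the SMILES: 8 C, 1 Cl, 1 N, 3 O.
Implicit hydrogens by atom environment:
  3 × C (aromatic): no H
  3 × C: no H
  2 × O: no H
  1 × C (aromatic): 1 H
  1 × C: 1 H
  1 × Cl: no H
  1 × N: 2 H
  1 × O (aromatic): no H
  Total hydrogens = 4.
Molecular formula: C8H4ClNO3

C8H4ClNO3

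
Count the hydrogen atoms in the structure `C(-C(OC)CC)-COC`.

16

Hydrogens are implicit in SMILES; fill each atom to its normal valence:
  3 × C: 3 H each → 9
  3 × C: 2 H each → 6
  2 × O: no H
  1 × C: 1 H
  Total hydrogens = 16.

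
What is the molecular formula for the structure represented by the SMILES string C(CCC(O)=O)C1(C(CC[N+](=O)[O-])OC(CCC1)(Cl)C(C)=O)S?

C14H22ClNO6S

Heavy atoms from the SMILES: 14 C, 1 Cl, 1 N, 6 O, 1 S.
Implicit hydrogens by atom environment:
  8 × C: 2 H each → 16
  4 × C: no H
  4 × O: no H
  1 × C: 3 H
  1 × C: 1 H
  1 × Cl: no H
  1 × N (charge +1): no H
  1 × O: 1 H
  1 × O (charge -1): no H
  1 × S: 1 H
  Total hydrogens = 22.
Molecular formula: C14H22ClNO6S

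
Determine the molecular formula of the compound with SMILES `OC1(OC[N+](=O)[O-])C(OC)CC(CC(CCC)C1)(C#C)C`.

Heavy atoms from the SMILES: 15 C, 1 N, 5 O.
Implicit hydrogens by atom environment:
  6 × C: 2 H each → 12
  3 × C: 3 H each → 9
  3 × C: 1 H each → 3
  3 × C: no H
  3 × O: no H
  1 × N (charge +1): no H
  1 × O: 1 H
  1 × O (charge -1): no H
  Total hydrogens = 25.
Molecular formula: C15H25NO5

C15H25NO5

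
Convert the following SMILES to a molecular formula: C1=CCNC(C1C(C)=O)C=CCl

Heavy atoms from the SMILES: 9 C, 1 Cl, 1 N, 1 O.
Implicit hydrogens by atom environment:
  6 × C: 1 H each → 6
  1 × C: 3 H
  1 × C: 2 H
  1 × C: no H
  1 × Cl: no H
  1 × N: 1 H
  1 × O: no H
  Total hydrogens = 12.
Molecular formula: C9H12ClNO

C9H12ClNO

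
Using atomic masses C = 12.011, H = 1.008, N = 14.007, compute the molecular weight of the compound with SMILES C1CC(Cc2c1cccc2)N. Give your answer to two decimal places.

Molecular formula: C10H13N.
M = 10×12.011 + 13×1.008 + 1×14.007 = 147.22 g/mol.

147.22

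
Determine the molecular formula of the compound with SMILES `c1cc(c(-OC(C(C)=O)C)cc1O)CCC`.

C13H18O3

Heavy atoms from the SMILES: 13 C, 3 O.
Implicit hydrogens by atom environment:
  3 × C: 3 H each → 9
  3 × C (aromatic): 1 H each → 3
  3 × C (aromatic): no H
  2 × C: 2 H each → 4
  2 × O: no H
  1 × C: 1 H
  1 × C: no H
  1 × O: 1 H
  Total hydrogens = 18.
Molecular formula: C13H18O3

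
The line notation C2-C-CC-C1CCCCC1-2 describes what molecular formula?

C10H18

Heavy atoms from the SMILES: 10 C.
Implicit hydrogens by atom environment:
  8 × C: 2 H each → 16
  2 × C: 1 H each → 2
  Total hydrogens = 18.
Molecular formula: C10H18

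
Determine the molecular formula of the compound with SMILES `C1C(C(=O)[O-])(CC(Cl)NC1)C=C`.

Heavy atoms from the SMILES: 8 C, 1 Cl, 1 N, 2 O.
Implicit hydrogens by atom environment:
  4 × C: 2 H each → 8
  2 × C: 1 H each → 2
  2 × C: no H
  1 × Cl: no H
  1 × N: 1 H
  1 × O: no H
  1 × O (charge -1): no H
  Total hydrogens = 11.
Net charge -1.
Molecular formula: C8H11ClNO2-

C8H11ClNO2-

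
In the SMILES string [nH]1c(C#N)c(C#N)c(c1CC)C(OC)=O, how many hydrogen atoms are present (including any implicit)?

Hydrogens are implicit in SMILES; fill each atom to its normal valence:
  4 × C (aromatic): no H
  3 × C: no H
  2 × C: 3 H each → 6
  2 × N: no H
  2 × O: no H
  1 × C: 2 H
  1 × N (aromatic): 1 H
  Total hydrogens = 9.

9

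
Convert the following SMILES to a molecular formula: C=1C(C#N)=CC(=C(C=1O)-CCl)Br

C8H5BrClNO

Heavy atoms from the SMILES: 1 Br, 8 C, 1 Cl, 1 N, 1 O.
Implicit hydrogens by atom environment:
  4 × C (aromatic): no H
  2 × C (aromatic): 1 H each → 2
  1 × Br: no H
  1 × C: 2 H
  1 × C: no H
  1 × Cl: no H
  1 × N: no H
  1 × O: 1 H
  Total hydrogens = 5.
Molecular formula: C8H5BrClNO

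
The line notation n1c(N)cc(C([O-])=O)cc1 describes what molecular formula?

C6H5N2O2-

Heavy atoms from the SMILES: 6 C, 2 N, 2 O.
Implicit hydrogens by atom environment:
  3 × C (aromatic): 1 H each → 3
  2 × C (aromatic): no H
  1 × C: no H
  1 × N: 2 H
  1 × N (aromatic): no H
  1 × O: no H
  1 × O (charge -1): no H
  Total hydrogens = 5.
Net charge -1.
Molecular formula: C6H5N2O2-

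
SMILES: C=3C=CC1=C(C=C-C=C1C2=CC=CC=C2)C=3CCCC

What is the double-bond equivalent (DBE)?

Molecular formula from the SMILES: C20H20.
DoU = (2C + 2 + N − H − X)/2 = (2·20 + 2 + 0 − 20 − 0)/2 = 22/2 = 11.
(Structurally: 3 ring(s) + 8 π bond(s) = 11.)

11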